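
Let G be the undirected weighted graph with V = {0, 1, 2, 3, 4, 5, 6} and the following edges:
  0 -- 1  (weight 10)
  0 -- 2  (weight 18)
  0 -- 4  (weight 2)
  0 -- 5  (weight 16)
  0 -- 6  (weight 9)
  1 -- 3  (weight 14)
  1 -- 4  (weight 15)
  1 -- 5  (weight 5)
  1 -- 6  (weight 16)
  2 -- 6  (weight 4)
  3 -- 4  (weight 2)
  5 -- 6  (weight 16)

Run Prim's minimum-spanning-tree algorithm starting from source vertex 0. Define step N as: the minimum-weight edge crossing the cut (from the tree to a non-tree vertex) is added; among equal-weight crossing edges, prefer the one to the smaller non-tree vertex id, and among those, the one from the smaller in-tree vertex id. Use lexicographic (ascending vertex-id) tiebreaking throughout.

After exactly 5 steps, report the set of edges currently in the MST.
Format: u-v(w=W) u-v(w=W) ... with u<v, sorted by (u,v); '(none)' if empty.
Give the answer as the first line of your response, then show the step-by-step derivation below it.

0-1(w=10) 0-4(w=2) 0-6(w=9) 2-6(w=4) 3-4(w=2)

step 1: add edge 0-4 (w=2); MST = {0-4(w=2)}
step 2: add edge 3-4 (w=2); MST = {0-4(w=2) 3-4(w=2)}
step 3: add edge 0-6 (w=9); MST = {0-4(w=2) 0-6(w=9) 3-4(w=2)}
step 4: add edge 2-6 (w=4); MST = {0-4(w=2) 0-6(w=9) 2-6(w=4) 3-4(w=2)}
step 5: add edge 0-1 (w=10); MST = {0-1(w=10) 0-4(w=2) 0-6(w=9) 2-6(w=4) 3-4(w=2)}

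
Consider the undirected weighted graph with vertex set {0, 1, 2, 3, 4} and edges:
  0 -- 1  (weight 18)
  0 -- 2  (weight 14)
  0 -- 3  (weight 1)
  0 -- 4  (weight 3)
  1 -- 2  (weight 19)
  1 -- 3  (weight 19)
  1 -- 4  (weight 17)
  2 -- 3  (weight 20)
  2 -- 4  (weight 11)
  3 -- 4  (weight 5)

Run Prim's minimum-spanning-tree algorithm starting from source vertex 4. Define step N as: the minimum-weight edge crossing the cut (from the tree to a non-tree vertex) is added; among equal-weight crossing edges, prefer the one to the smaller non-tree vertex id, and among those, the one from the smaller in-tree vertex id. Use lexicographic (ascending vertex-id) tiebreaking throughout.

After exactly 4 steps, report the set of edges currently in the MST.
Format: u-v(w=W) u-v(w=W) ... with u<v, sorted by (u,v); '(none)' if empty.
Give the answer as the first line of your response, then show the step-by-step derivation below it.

0-3(w=1) 0-4(w=3) 1-4(w=17) 2-4(w=11)

step 1: add edge 0-4 (w=3); MST = {0-4(w=3)}
step 2: add edge 0-3 (w=1); MST = {0-3(w=1) 0-4(w=3)}
step 3: add edge 2-4 (w=11); MST = {0-3(w=1) 0-4(w=3) 2-4(w=11)}
step 4: add edge 1-4 (w=17); MST = {0-3(w=1) 0-4(w=3) 1-4(w=17) 2-4(w=11)}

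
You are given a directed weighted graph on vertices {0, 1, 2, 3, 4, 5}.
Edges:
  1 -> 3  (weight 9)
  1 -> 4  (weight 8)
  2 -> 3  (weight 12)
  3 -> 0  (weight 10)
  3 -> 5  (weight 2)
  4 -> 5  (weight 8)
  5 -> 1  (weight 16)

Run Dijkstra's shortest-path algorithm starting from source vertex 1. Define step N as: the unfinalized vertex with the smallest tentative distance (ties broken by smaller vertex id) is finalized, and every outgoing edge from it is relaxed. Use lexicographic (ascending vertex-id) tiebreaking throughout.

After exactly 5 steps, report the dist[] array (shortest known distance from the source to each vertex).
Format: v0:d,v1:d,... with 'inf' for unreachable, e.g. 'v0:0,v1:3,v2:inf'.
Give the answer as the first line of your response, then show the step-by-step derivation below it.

v0:19,v1:0,v2:inf,v3:9,v4:8,v5:11

step 1: dist = v0:inf,v1:0,v2:inf,v3:9,v4:8,v5:inf
step 2: dist = v0:inf,v1:0,v2:inf,v3:9,v4:8,v5:16
step 3: dist = v0:19,v1:0,v2:inf,v3:9,v4:8,v5:11
step 4: dist = v0:19,v1:0,v2:inf,v3:9,v4:8,v5:11
step 5: dist = v0:19,v1:0,v2:inf,v3:9,v4:8,v5:11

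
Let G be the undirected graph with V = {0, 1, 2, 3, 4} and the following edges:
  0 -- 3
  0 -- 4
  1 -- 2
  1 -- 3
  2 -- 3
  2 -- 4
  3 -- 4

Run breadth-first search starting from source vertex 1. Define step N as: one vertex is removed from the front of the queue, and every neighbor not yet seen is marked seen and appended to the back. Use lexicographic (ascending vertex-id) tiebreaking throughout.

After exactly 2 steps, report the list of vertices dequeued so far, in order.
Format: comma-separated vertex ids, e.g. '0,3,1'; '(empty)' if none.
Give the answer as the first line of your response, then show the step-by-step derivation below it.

1,2

step 1: dequeue 1; queue=[2,3]; order=1
step 2: dequeue 2; queue=[3,4]; order=1,2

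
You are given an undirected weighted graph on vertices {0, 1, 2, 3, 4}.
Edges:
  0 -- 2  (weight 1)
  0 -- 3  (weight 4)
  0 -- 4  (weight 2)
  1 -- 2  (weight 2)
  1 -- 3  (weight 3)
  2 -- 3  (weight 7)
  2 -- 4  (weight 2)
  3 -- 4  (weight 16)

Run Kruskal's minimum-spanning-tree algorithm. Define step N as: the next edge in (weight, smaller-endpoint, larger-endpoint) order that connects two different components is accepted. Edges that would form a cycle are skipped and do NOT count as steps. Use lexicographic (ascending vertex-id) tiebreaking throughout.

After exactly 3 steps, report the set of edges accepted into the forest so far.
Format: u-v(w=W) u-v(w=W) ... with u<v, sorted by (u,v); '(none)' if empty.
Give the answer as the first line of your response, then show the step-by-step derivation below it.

0-2(w=1) 0-4(w=2) 1-2(w=2)

step 1: add edge 0-2 (w=1); MST = {0-2(w=1)}
step 2: add edge 0-4 (w=2); MST = {0-2(w=1) 0-4(w=2)}
step 3: add edge 1-2 (w=2); MST = {0-2(w=1) 0-4(w=2) 1-2(w=2)}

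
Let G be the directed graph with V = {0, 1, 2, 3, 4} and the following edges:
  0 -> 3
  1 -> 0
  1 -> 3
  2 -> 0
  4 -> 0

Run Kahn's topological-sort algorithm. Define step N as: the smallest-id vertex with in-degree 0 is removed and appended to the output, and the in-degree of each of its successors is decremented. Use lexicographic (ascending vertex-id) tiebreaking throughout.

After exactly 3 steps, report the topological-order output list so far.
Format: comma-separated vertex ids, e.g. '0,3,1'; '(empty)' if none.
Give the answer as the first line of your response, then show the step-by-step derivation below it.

1,2,4

step 1: output 1; order=[1]; indeg=(2,0,0,1,0)
step 2: output 2; order=[1,2]; indeg=(1,0,0,1,0)
step 3: output 4; order=[1,2,4]; indeg=(0,0,0,1,0)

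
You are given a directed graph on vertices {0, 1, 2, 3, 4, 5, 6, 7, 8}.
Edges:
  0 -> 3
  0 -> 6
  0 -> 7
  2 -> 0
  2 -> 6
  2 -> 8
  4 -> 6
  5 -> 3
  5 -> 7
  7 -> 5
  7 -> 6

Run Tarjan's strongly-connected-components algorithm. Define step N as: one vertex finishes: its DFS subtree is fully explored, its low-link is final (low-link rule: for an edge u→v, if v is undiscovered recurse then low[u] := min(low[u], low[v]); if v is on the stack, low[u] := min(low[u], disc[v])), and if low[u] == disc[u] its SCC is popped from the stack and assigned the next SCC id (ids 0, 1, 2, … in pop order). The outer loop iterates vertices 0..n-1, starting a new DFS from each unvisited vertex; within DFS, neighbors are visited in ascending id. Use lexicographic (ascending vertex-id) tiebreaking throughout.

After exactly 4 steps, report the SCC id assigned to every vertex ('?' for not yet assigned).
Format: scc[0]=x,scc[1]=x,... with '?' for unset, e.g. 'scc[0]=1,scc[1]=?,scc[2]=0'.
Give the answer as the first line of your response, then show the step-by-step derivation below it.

scc[0]=?,scc[1]=?,scc[2]=?,scc[3]=0,scc[4]=?,scc[5]=2,scc[6]=1,scc[7]=2,scc[8]=?

step 1: low=(low[0]=0,low[1]=?,low[2]=?,low[3]=1,low[4]=?,low[5]=?,low[6]=?,low[7]=?,low[8]=?); scc=(scc[0]=?,scc[1]=?,scc[2]=?,scc[3]=0,scc[4]=?,scc[5]=?,scc[6]=?,scc[7]=?,scc[8]=?)
step 2: low=(low[0]=0,low[1]=?,low[2]=?,low[3]=1,low[4]=?,low[5]=?,low[6]=2,low[7]=?,low[8]=?); scc=(scc[0]=?,scc[1]=?,scc[2]=?,scc[3]=0,scc[4]=?,scc[5]=?,scc[6]=1,scc[7]=?,scc[8]=?)
step 3: low=(low[0]=0,low[1]=?,low[2]=?,low[3]=1,low[4]=?,low[5]=3,low[6]=2,low[7]=3,low[8]=?); scc=(scc[0]=?,scc[1]=?,scc[2]=?,scc[3]=0,scc[4]=?,scc[5]=?,scc[6]=1,scc[7]=?,scc[8]=?)
step 4: low=(low[0]=0,low[1]=?,low[2]=?,low[3]=1,low[4]=?,low[5]=3,low[6]=2,low[7]=3,low[8]=?); scc=(scc[0]=?,scc[1]=?,scc[2]=?,scc[3]=0,scc[4]=?,scc[5]=2,scc[6]=1,scc[7]=2,scc[8]=?)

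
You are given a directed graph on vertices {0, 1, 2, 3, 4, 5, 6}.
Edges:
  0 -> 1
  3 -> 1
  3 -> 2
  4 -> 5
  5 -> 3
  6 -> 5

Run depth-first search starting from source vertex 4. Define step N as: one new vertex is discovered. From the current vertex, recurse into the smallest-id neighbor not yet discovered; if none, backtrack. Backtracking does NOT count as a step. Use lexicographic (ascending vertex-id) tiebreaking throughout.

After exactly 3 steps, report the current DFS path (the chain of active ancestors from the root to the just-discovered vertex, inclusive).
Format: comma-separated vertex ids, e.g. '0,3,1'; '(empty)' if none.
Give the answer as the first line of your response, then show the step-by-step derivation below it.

4,5,3

step 1: discover 4; path=4; order=4
step 2: discover 5; path=4>5; order=4,5
step 3: discover 3; path=4>5>3; order=4,5,3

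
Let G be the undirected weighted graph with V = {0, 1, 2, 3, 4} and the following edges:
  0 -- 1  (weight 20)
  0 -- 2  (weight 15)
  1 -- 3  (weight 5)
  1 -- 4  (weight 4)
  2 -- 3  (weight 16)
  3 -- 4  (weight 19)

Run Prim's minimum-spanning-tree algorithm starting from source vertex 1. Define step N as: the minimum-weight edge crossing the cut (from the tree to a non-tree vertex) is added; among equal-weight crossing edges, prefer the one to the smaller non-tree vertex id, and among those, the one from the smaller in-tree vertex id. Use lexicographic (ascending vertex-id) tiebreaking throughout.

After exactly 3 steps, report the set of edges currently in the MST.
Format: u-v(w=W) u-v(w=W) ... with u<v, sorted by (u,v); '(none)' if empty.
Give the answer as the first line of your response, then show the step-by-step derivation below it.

1-3(w=5) 1-4(w=4) 2-3(w=16)

step 1: add edge 1-4 (w=4); MST = {1-4(w=4)}
step 2: add edge 1-3 (w=5); MST = {1-3(w=5) 1-4(w=4)}
step 3: add edge 2-3 (w=16); MST = {1-3(w=5) 1-4(w=4) 2-3(w=16)}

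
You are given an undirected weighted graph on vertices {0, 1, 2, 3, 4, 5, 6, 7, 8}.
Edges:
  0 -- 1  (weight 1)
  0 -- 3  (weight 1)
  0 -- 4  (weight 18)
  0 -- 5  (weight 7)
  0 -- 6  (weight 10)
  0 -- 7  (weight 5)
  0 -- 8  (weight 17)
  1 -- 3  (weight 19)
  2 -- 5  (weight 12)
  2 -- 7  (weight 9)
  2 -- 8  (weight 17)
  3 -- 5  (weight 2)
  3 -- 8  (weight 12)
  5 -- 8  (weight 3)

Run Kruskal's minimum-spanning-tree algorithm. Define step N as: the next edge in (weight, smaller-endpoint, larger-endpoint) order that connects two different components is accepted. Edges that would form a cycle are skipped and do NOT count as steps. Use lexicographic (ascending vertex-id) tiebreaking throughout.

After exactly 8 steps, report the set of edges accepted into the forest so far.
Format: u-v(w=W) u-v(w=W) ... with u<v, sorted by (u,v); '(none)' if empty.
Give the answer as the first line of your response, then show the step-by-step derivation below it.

0-1(w=1) 0-3(w=1) 0-4(w=18) 0-6(w=10) 0-7(w=5) 2-7(w=9) 3-5(w=2) 5-8(w=3)

step 1: add edge 0-1 (w=1); MST = {0-1(w=1)}
step 2: add edge 0-3 (w=1); MST = {0-1(w=1) 0-3(w=1)}
step 3: add edge 3-5 (w=2); MST = {0-1(w=1) 0-3(w=1) 3-5(w=2)}
step 4: add edge 5-8 (w=3); MST = {0-1(w=1) 0-3(w=1) 3-5(w=2) 5-8(w=3)}
step 5: add edge 0-7 (w=5); MST = {0-1(w=1) 0-3(w=1) 0-7(w=5) 3-5(w=2) 5-8(w=3)}
step 6: add edge 2-7 (w=9); MST = {0-1(w=1) 0-3(w=1) 0-7(w=5) 2-7(w=9) 3-5(w=2) 5-8(w=3)}
step 7: add edge 0-6 (w=10); MST = {0-1(w=1) 0-3(w=1) 0-6(w=10) 0-7(w=5) 2-7(w=9) 3-5(w=2) 5-8(w=3)}
step 8: add edge 0-4 (w=18); MST = {0-1(w=1) 0-3(w=1) 0-4(w=18) 0-6(w=10) 0-7(w=5) 2-7(w=9) 3-5(w=2) 5-8(w=3)}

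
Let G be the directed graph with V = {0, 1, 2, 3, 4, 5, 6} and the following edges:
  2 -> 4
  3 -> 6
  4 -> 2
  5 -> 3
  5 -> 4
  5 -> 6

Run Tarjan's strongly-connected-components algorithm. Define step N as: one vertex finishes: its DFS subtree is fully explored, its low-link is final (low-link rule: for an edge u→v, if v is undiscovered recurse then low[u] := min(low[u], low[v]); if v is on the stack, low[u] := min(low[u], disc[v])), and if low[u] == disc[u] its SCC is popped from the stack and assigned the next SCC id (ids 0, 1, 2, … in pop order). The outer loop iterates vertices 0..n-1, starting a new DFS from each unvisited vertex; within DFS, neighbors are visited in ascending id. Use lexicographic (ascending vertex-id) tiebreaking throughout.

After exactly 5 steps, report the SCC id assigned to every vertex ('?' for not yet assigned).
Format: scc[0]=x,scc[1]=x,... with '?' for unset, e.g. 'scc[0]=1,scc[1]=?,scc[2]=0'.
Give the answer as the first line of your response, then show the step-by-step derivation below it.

scc[0]=0,scc[1]=1,scc[2]=2,scc[3]=?,scc[4]=2,scc[5]=?,scc[6]=3

step 1: low=(low[0]=0,low[1]=?,low[2]=?,low[3]=?,low[4]=?,low[5]=?,low[6]=?); scc=(scc[0]=0,scc[1]=?,scc[2]=?,scc[3]=?,scc[4]=?,scc[5]=?,scc[6]=?)
step 2: low=(low[0]=0,low[1]=1,low[2]=?,low[3]=?,low[4]=?,low[5]=?,low[6]=?); scc=(scc[0]=0,scc[1]=1,scc[2]=?,scc[3]=?,scc[4]=?,scc[5]=?,scc[6]=?)
step 3: low=(low[0]=0,low[1]=1,low[2]=2,low[3]=?,low[4]=2,low[5]=?,low[6]=?); scc=(scc[0]=0,scc[1]=1,scc[2]=?,scc[3]=?,scc[4]=?,scc[5]=?,scc[6]=?)
step 4: low=(low[0]=0,low[1]=1,low[2]=2,low[3]=?,low[4]=2,low[5]=?,low[6]=?); scc=(scc[0]=0,scc[1]=1,scc[2]=2,scc[3]=?,scc[4]=2,scc[5]=?,scc[6]=?)
step 5: low=(low[0]=0,low[1]=1,low[2]=2,low[3]=4,low[4]=2,low[5]=?,low[6]=5); scc=(scc[0]=0,scc[1]=1,scc[2]=2,scc[3]=?,scc[4]=2,scc[5]=?,scc[6]=3)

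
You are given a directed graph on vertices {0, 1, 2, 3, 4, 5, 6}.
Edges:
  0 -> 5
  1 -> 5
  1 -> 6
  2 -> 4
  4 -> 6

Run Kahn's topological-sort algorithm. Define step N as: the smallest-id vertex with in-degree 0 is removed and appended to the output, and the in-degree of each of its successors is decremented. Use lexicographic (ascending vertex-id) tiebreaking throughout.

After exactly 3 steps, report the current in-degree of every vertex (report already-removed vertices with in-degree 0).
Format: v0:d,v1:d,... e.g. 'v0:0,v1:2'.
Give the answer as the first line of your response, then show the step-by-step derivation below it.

v0:0,v1:0,v2:0,v3:0,v4:0,v5:0,v6:1

step 1: output 0; order=[0]; indeg=(0,0,0,0,1,1,2)
step 2: output 1; order=[0,1]; indeg=(0,0,0,0,1,0,1)
step 3: output 2; order=[0,1,2]; indeg=(0,0,0,0,0,0,1)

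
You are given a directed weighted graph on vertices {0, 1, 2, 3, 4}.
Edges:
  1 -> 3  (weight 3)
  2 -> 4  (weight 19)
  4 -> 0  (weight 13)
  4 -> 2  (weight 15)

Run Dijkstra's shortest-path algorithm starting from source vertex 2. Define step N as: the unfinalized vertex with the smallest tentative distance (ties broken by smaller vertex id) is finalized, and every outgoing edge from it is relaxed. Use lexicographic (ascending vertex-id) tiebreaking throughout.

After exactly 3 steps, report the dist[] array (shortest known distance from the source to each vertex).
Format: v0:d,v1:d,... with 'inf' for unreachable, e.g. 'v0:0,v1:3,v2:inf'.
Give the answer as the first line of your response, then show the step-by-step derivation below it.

v0:32,v1:inf,v2:0,v3:inf,v4:19

step 1: dist = v0:inf,v1:inf,v2:0,v3:inf,v4:19
step 2: dist = v0:32,v1:inf,v2:0,v3:inf,v4:19
step 3: dist = v0:32,v1:inf,v2:0,v3:inf,v4:19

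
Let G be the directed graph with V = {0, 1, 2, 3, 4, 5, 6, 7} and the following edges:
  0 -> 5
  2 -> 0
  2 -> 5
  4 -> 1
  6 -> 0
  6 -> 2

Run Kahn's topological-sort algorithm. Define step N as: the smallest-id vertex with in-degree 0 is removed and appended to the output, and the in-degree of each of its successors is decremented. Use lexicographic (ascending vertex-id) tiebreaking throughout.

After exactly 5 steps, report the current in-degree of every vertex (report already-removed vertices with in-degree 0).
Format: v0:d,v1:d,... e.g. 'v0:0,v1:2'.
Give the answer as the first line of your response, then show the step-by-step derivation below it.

v0:0,v1:0,v2:0,v3:0,v4:0,v5:1,v6:0,v7:0

step 1: output 3; order=[3]; indeg=(2,1,1,0,0,2,0,0)
step 2: output 4; order=[3,4]; indeg=(2,0,1,0,0,2,0,0)
step 3: output 1; order=[3,4,1]; indeg=(2,0,1,0,0,2,0,0)
step 4: output 6; order=[3,4,1,6]; indeg=(1,0,0,0,0,2,0,0)
step 5: output 2; order=[3,4,1,6,2]; indeg=(0,0,0,0,0,1,0,0)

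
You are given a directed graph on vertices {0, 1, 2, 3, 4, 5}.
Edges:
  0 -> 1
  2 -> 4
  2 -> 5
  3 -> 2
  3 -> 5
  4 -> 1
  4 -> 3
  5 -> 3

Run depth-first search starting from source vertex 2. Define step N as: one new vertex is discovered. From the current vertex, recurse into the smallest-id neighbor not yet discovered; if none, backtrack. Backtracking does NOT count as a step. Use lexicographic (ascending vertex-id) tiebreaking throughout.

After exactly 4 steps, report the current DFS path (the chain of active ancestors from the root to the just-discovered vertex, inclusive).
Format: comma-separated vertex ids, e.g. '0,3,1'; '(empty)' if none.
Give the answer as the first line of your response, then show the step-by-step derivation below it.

2,4,3

step 1: discover 2; path=2; order=2
step 2: discover 4; path=2>4; order=2,4
step 3: discover 1; path=2>4>1; order=2,4,1
step 4: discover 3; path=2>4>3; order=2,4,1,3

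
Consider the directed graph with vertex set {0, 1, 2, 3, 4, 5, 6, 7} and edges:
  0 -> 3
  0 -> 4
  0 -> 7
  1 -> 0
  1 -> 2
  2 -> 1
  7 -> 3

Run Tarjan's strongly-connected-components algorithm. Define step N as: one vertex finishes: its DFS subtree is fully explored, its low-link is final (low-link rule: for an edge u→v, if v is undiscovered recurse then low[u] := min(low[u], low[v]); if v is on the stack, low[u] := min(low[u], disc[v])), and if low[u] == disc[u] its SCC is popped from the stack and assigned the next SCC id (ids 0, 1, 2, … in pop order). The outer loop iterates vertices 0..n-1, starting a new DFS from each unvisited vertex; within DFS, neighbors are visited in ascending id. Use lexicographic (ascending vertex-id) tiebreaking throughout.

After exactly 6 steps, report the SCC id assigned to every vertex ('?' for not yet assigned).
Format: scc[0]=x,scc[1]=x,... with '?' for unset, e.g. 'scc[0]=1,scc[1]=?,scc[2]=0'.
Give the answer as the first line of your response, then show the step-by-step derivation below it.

scc[0]=3,scc[1]=4,scc[2]=4,scc[3]=0,scc[4]=1,scc[5]=?,scc[6]=?,scc[7]=2

step 1: low=(low[0]=0,low[1]=?,low[2]=?,low[3]=1,low[4]=?,low[5]=?,low[6]=?,low[7]=?); scc=(scc[0]=?,scc[1]=?,scc[2]=?,scc[3]=0,scc[4]=?,scc[5]=?,scc[6]=?,scc[7]=?)
step 2: low=(low[0]=0,low[1]=?,low[2]=?,low[3]=1,low[4]=2,low[5]=?,low[6]=?,low[7]=?); scc=(scc[0]=?,scc[1]=?,scc[2]=?,scc[3]=0,scc[4]=1,scc[5]=?,scc[6]=?,scc[7]=?)
step 3: low=(low[0]=0,low[1]=?,low[2]=?,low[3]=1,low[4]=2,low[5]=?,low[6]=?,low[7]=3); scc=(scc[0]=?,scc[1]=?,scc[2]=?,scc[3]=0,scc[4]=1,scc[5]=?,scc[6]=?,scc[7]=2)
step 4: low=(low[0]=0,low[1]=?,low[2]=?,low[3]=1,low[4]=2,low[5]=?,low[6]=?,low[7]=3); scc=(scc[0]=3,scc[1]=?,scc[2]=?,scc[3]=0,scc[4]=1,scc[5]=?,scc[6]=?,scc[7]=2)
step 5: low=(low[0]=0,low[1]=4,low[2]=4,low[3]=1,low[4]=2,low[5]=?,low[6]=?,low[7]=3); scc=(scc[0]=3,scc[1]=?,scc[2]=?,scc[3]=0,scc[4]=1,scc[5]=?,scc[6]=?,scc[7]=2)
step 6: low=(low[0]=0,low[1]=4,low[2]=4,low[3]=1,low[4]=2,low[5]=?,low[6]=?,low[7]=3); scc=(scc[0]=3,scc[1]=4,scc[2]=4,scc[3]=0,scc[4]=1,scc[5]=?,scc[6]=?,scc[7]=2)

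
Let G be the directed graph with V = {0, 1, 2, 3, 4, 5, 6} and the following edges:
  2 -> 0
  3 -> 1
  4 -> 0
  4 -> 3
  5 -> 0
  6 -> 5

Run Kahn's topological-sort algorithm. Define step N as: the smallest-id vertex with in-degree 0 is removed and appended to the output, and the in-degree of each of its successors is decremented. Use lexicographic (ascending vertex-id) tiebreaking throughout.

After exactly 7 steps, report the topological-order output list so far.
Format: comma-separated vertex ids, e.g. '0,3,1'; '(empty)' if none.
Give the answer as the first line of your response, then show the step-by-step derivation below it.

2,4,3,1,6,5,0

step 1: output 2; order=[2]; indeg=(2,1,0,1,0,1,0)
step 2: output 4; order=[2,4]; indeg=(1,1,0,0,0,1,0)
step 3: output 3; order=[2,4,3]; indeg=(1,0,0,0,0,1,0)
step 4: output 1; order=[2,4,3,1]; indeg=(1,0,0,0,0,1,0)
step 5: output 6; order=[2,4,3,1,6]; indeg=(1,0,0,0,0,0,0)
step 6: output 5; order=[2,4,3,1,6,5]; indeg=(0,0,0,0,0,0,0)
step 7: output 0; order=[2,4,3,1,6,5,0]; indeg=(0,0,0,0,0,0,0)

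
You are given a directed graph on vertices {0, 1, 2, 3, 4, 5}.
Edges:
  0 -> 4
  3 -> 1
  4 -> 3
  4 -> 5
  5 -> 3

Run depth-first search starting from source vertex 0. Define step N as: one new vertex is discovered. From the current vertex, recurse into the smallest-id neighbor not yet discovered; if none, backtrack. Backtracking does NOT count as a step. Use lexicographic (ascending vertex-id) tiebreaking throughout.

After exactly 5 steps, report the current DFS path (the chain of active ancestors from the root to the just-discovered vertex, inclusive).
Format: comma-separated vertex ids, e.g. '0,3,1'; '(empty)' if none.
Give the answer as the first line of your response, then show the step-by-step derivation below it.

0,4,5

step 1: discover 0; path=0; order=0
step 2: discover 4; path=0>4; order=0,4
step 3: discover 3; path=0>4>3; order=0,4,3
step 4: discover 1; path=0>4>3>1; order=0,4,3,1
step 5: discover 5; path=0>4>5; order=0,4,3,1,5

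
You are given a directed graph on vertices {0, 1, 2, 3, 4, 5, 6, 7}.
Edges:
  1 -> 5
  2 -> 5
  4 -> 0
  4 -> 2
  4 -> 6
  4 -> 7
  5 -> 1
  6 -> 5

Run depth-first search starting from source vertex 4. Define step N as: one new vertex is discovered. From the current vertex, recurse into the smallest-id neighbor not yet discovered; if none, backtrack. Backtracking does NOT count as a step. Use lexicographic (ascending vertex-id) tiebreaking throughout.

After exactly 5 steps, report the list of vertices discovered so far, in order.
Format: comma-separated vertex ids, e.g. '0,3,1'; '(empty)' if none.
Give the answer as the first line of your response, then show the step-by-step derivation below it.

4,0,2,5,1

step 1: discover 4; path=4; order=4
step 2: discover 0; path=4>0; order=4,0
step 3: discover 2; path=4>2; order=4,0,2
step 4: discover 5; path=4>2>5; order=4,0,2,5
step 5: discover 1; path=4>2>5>1; order=4,0,2,5,1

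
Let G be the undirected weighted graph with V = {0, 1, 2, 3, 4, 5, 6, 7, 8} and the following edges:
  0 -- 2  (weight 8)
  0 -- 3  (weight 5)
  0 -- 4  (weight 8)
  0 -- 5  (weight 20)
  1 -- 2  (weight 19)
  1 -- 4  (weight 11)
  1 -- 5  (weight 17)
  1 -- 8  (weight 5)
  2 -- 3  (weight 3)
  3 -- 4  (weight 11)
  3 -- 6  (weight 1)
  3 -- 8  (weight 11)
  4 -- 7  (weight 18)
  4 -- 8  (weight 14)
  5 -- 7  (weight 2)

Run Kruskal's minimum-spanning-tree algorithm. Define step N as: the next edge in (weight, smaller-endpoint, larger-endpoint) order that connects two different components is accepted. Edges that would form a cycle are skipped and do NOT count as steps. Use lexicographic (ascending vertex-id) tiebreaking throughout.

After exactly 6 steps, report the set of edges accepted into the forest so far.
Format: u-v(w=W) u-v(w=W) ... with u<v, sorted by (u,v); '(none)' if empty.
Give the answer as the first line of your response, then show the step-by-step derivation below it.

0-3(w=5) 0-4(w=8) 1-8(w=5) 2-3(w=3) 3-6(w=1) 5-7(w=2)

step 1: add edge 3-6 (w=1); MST = {3-6(w=1)}
step 2: add edge 5-7 (w=2); MST = {3-6(w=1) 5-7(w=2)}
step 3: add edge 2-3 (w=3); MST = {2-3(w=3) 3-6(w=1) 5-7(w=2)}
step 4: add edge 0-3 (w=5); MST = {0-3(w=5) 2-3(w=3) 3-6(w=1) 5-7(w=2)}
step 5: add edge 1-8 (w=5); MST = {0-3(w=5) 1-8(w=5) 2-3(w=3) 3-6(w=1) 5-7(w=2)}
step 6: add edge 0-4 (w=8); MST = {0-3(w=5) 0-4(w=8) 1-8(w=5) 2-3(w=3) 3-6(w=1) 5-7(w=2)}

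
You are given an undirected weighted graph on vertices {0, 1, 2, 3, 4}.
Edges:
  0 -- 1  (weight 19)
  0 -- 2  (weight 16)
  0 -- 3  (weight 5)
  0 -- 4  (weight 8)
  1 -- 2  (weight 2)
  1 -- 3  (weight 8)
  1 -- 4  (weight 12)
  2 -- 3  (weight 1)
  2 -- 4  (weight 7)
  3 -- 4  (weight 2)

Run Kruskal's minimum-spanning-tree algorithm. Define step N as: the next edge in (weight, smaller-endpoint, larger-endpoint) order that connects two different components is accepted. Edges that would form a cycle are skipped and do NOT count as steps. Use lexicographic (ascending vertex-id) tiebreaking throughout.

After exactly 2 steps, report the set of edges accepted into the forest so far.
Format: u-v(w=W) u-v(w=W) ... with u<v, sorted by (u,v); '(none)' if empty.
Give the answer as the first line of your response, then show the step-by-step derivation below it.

1-2(w=2) 2-3(w=1)

step 1: add edge 2-3 (w=1); MST = {2-3(w=1)}
step 2: add edge 1-2 (w=2); MST = {1-2(w=2) 2-3(w=1)}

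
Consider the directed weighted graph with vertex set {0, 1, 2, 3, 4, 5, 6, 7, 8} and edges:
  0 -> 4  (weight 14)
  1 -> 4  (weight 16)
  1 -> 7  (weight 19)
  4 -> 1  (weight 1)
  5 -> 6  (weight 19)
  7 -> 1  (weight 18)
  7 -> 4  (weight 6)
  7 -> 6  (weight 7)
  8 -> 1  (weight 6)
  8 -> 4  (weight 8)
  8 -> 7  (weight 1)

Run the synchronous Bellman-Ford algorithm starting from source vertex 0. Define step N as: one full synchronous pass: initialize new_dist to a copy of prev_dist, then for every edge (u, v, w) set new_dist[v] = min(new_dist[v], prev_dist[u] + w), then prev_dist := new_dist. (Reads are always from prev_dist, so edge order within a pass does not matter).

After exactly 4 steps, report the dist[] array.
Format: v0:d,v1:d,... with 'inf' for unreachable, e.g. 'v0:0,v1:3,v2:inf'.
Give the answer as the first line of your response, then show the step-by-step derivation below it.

v0:0,v1:15,v2:inf,v3:inf,v4:14,v5:inf,v6:41,v7:34,v8:inf

step 1: dist = v0:0,v1:inf,v2:inf,v3:inf,v4:14,v5:inf,v6:inf,v7:inf,v8:inf
step 2: dist = v0:0,v1:15,v2:inf,v3:inf,v4:14,v5:inf,v6:inf,v7:inf,v8:inf
step 3: dist = v0:0,v1:15,v2:inf,v3:inf,v4:14,v5:inf,v6:inf,v7:34,v8:inf
step 4: dist = v0:0,v1:15,v2:inf,v3:inf,v4:14,v5:inf,v6:41,v7:34,v8:inf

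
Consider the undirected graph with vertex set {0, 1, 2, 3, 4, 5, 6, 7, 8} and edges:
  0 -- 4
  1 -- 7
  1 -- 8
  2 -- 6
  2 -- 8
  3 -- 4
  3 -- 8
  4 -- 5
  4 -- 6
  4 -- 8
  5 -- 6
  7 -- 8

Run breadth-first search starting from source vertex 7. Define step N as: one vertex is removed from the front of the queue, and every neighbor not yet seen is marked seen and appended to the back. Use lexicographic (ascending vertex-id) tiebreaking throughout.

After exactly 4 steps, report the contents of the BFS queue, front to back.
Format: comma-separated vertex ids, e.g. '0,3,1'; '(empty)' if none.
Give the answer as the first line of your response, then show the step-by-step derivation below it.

3,4,6

step 1: dequeue 7; queue=[1,8]; order=7
step 2: dequeue 1; queue=[8]; order=7,1
step 3: dequeue 8; queue=[2,3,4]; order=7,1,8
step 4: dequeue 2; queue=[3,4,6]; order=7,1,8,2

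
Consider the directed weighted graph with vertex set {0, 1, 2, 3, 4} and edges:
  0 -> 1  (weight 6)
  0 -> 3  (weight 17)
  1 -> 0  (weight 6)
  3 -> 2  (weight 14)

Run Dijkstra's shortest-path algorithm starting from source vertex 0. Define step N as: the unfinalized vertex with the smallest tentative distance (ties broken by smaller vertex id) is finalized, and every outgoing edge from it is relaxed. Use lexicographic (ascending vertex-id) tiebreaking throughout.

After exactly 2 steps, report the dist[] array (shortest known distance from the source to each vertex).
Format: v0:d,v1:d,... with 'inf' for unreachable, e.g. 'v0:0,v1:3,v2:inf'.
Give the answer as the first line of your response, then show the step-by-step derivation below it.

v0:0,v1:6,v2:inf,v3:17,v4:inf

step 1: dist = v0:0,v1:6,v2:inf,v3:17,v4:inf
step 2: dist = v0:0,v1:6,v2:inf,v3:17,v4:inf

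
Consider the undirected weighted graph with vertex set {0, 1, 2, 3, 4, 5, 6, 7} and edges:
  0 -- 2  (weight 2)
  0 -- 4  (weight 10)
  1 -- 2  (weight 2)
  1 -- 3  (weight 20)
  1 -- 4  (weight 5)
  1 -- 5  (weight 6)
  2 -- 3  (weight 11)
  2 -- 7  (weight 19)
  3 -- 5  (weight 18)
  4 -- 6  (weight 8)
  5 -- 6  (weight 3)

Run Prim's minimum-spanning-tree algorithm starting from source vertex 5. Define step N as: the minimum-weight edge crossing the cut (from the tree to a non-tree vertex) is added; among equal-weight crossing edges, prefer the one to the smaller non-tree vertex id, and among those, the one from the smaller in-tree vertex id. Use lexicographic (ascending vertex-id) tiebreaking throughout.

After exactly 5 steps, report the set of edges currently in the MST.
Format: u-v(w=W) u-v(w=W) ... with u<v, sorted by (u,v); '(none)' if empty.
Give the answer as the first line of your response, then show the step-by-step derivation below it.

0-2(w=2) 1-2(w=2) 1-4(w=5) 1-5(w=6) 5-6(w=3)

step 1: add edge 5-6 (w=3); MST = {5-6(w=3)}
step 2: add edge 1-5 (w=6); MST = {1-5(w=6) 5-6(w=3)}
step 3: add edge 1-2 (w=2); MST = {1-2(w=2) 1-5(w=6) 5-6(w=3)}
step 4: add edge 0-2 (w=2); MST = {0-2(w=2) 1-2(w=2) 1-5(w=6) 5-6(w=3)}
step 5: add edge 1-4 (w=5); MST = {0-2(w=2) 1-2(w=2) 1-4(w=5) 1-5(w=6) 5-6(w=3)}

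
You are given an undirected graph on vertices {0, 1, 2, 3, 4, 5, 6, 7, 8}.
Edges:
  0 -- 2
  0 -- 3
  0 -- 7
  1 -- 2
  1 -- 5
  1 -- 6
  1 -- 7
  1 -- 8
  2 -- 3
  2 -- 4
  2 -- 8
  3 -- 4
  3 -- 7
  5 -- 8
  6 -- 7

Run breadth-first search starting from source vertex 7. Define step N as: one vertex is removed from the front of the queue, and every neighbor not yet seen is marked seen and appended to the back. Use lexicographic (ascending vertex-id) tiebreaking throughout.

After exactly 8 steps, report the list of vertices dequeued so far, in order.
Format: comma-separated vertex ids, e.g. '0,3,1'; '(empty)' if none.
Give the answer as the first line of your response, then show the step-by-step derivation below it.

7,0,1,3,6,2,5,8

step 1: dequeue 7; queue=[0,1,3,6]; order=7
step 2: dequeue 0; queue=[1,3,6,2]; order=7,0
step 3: dequeue 1; queue=[3,6,2,5,8]; order=7,0,1
step 4: dequeue 3; queue=[6,2,5,8,4]; order=7,0,1,3
step 5: dequeue 6; queue=[2,5,8,4]; order=7,0,1,3,6
step 6: dequeue 2; queue=[5,8,4]; order=7,0,1,3,6,2
step 7: dequeue 5; queue=[8,4]; order=7,0,1,3,6,2,5
step 8: dequeue 8; queue=[4]; order=7,0,1,3,6,2,5,8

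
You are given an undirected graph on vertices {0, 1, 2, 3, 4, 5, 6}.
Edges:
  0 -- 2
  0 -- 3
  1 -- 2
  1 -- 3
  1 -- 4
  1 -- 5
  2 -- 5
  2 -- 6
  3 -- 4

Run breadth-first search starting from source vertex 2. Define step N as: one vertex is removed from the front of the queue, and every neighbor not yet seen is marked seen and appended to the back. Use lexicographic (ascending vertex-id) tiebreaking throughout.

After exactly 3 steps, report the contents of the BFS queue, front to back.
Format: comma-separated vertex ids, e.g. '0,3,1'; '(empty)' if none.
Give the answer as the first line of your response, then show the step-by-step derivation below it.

5,6,3,4

step 1: dequeue 2; queue=[0,1,5,6]; order=2
step 2: dequeue 0; queue=[1,5,6,3]; order=2,0
step 3: dequeue 1; queue=[5,6,3,4]; order=2,0,1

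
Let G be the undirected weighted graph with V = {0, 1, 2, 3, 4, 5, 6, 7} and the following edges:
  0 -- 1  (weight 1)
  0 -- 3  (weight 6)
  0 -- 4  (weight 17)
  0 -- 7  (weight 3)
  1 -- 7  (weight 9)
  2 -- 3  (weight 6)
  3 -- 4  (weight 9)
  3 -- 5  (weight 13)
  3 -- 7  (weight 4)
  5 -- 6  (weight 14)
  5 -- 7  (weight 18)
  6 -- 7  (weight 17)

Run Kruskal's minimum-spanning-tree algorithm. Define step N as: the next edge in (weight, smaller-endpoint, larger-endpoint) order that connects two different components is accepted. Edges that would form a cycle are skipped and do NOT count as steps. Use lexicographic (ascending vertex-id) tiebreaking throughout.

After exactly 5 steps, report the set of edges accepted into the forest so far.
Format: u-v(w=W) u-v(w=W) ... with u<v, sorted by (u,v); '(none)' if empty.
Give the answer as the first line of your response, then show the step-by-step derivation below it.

0-1(w=1) 0-7(w=3) 2-3(w=6) 3-4(w=9) 3-7(w=4)

step 1: add edge 0-1 (w=1); MST = {0-1(w=1)}
step 2: add edge 0-7 (w=3); MST = {0-1(w=1) 0-7(w=3)}
step 3: add edge 3-7 (w=4); MST = {0-1(w=1) 0-7(w=3) 3-7(w=4)}
step 4: add edge 2-3 (w=6); MST = {0-1(w=1) 0-7(w=3) 2-3(w=6) 3-7(w=4)}
step 5: add edge 3-4 (w=9); MST = {0-1(w=1) 0-7(w=3) 2-3(w=6) 3-4(w=9) 3-7(w=4)}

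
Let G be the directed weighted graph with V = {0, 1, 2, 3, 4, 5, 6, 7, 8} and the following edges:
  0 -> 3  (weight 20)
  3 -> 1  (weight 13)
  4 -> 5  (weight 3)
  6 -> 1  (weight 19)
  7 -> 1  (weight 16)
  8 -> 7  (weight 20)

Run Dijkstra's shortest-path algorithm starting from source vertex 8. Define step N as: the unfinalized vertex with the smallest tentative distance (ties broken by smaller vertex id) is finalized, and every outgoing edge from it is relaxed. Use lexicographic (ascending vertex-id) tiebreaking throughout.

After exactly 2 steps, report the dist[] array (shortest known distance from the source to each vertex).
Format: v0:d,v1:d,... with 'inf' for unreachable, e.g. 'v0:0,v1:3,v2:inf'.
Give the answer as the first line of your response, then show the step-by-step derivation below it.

v0:inf,v1:36,v2:inf,v3:inf,v4:inf,v5:inf,v6:inf,v7:20,v8:0

step 1: dist = v0:inf,v1:inf,v2:inf,v3:inf,v4:inf,v5:inf,v6:inf,v7:20,v8:0
step 2: dist = v0:inf,v1:36,v2:inf,v3:inf,v4:inf,v5:inf,v6:inf,v7:20,v8:0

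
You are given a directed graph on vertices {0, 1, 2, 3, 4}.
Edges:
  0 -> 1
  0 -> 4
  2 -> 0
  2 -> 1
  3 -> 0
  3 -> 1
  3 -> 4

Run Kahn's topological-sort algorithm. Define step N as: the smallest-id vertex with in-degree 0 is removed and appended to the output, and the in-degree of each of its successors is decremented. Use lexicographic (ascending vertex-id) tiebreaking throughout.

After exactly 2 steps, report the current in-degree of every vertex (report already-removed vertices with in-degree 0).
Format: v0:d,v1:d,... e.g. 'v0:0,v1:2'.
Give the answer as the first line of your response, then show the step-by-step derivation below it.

v0:0,v1:1,v2:0,v3:0,v4:1

step 1: output 2; order=[2]; indeg=(1,2,0,0,2)
step 2: output 3; order=[2,3]; indeg=(0,1,0,0,1)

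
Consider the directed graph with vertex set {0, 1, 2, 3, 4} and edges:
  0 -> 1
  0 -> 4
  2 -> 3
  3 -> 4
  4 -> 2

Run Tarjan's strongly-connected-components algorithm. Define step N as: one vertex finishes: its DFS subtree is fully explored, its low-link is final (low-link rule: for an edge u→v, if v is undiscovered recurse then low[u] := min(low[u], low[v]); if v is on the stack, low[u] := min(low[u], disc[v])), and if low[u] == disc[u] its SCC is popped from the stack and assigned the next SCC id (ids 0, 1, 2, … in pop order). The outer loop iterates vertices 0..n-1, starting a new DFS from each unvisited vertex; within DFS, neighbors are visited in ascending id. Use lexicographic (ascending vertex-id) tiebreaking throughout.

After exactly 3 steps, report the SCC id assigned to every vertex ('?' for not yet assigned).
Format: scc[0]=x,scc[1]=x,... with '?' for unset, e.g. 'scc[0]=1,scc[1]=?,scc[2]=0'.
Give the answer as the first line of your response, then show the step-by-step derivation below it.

scc[0]=?,scc[1]=0,scc[2]=?,scc[3]=?,scc[4]=?

step 1: low=(low[0]=0,low[1]=1,low[2]=?,low[3]=?,low[4]=?); scc=(scc[0]=?,scc[1]=0,scc[2]=?,scc[3]=?,scc[4]=?)
step 2: low=(low[0]=0,low[1]=1,low[2]=3,low[3]=2,low[4]=2); scc=(scc[0]=?,scc[1]=0,scc[2]=?,scc[3]=?,scc[4]=?)
step 3: low=(low[0]=0,low[1]=1,low[2]=2,low[3]=2,low[4]=2); scc=(scc[0]=?,scc[1]=0,scc[2]=?,scc[3]=?,scc[4]=?)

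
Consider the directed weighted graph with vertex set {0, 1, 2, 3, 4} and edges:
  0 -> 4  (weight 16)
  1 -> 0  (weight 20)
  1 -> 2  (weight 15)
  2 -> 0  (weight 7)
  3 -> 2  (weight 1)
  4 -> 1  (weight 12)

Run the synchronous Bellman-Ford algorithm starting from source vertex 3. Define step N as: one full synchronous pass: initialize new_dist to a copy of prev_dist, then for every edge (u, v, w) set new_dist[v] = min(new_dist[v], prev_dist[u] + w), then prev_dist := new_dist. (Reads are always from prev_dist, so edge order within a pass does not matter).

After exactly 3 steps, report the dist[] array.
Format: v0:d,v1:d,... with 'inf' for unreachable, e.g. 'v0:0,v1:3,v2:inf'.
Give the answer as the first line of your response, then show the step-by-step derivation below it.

v0:8,v1:inf,v2:1,v3:0,v4:24

step 1: dist = v0:inf,v1:inf,v2:1,v3:0,v4:inf
step 2: dist = v0:8,v1:inf,v2:1,v3:0,v4:inf
step 3: dist = v0:8,v1:inf,v2:1,v3:0,v4:24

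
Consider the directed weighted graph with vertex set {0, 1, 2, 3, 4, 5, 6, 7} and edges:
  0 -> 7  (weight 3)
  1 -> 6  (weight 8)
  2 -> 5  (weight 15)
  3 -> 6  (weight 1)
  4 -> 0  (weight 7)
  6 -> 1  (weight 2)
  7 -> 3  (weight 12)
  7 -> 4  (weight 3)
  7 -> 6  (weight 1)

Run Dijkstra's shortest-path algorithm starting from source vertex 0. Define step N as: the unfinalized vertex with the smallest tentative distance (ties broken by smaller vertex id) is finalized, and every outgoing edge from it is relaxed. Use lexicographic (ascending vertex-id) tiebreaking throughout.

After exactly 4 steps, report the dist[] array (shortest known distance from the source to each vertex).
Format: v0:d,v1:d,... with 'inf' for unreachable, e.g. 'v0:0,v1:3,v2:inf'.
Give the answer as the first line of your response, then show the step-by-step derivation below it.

v0:0,v1:6,v2:inf,v3:15,v4:6,v5:inf,v6:4,v7:3

step 1: dist = v0:0,v1:inf,v2:inf,v3:inf,v4:inf,v5:inf,v6:inf,v7:3
step 2: dist = v0:0,v1:inf,v2:inf,v3:15,v4:6,v5:inf,v6:4,v7:3
step 3: dist = v0:0,v1:6,v2:inf,v3:15,v4:6,v5:inf,v6:4,v7:3
step 4: dist = v0:0,v1:6,v2:inf,v3:15,v4:6,v5:inf,v6:4,v7:3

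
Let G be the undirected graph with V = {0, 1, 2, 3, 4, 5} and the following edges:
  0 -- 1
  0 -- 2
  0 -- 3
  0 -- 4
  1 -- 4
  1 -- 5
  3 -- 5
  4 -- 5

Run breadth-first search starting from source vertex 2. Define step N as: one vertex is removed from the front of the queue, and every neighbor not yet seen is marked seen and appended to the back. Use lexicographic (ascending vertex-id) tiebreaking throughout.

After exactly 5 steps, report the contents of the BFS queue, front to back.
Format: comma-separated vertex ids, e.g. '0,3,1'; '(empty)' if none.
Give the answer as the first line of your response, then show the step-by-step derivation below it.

5

step 1: dequeue 2; queue=[0]; order=2
step 2: dequeue 0; queue=[1,3,4]; order=2,0
step 3: dequeue 1; queue=[3,4,5]; order=2,0,1
step 4: dequeue 3; queue=[4,5]; order=2,0,1,3
step 5: dequeue 4; queue=[5]; order=2,0,1,3,4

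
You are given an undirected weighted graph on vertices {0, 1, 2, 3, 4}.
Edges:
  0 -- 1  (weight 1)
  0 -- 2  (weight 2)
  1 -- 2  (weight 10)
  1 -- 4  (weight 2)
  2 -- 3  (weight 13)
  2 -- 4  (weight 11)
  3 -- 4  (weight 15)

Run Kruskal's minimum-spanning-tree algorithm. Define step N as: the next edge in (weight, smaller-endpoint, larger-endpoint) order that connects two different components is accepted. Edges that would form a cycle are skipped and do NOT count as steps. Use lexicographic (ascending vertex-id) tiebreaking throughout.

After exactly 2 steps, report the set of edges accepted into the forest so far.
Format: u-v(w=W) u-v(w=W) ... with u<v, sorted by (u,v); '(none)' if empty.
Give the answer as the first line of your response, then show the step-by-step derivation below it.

0-1(w=1) 0-2(w=2)

step 1: add edge 0-1 (w=1); MST = {0-1(w=1)}
step 2: add edge 0-2 (w=2); MST = {0-1(w=1) 0-2(w=2)}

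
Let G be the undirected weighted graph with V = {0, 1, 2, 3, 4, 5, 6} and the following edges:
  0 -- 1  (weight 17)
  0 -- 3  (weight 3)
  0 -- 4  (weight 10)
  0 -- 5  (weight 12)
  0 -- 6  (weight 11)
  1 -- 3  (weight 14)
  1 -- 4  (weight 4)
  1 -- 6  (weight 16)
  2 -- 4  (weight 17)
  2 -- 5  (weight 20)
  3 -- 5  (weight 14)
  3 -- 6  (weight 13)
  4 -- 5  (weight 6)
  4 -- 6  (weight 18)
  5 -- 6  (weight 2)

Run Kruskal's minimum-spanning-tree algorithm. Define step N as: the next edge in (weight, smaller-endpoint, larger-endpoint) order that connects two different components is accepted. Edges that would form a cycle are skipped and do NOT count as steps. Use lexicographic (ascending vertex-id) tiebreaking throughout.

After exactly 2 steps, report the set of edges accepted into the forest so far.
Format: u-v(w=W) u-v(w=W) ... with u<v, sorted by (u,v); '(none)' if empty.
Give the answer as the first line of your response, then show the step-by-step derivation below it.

0-3(w=3) 5-6(w=2)

step 1: add edge 5-6 (w=2); MST = {5-6(w=2)}
step 2: add edge 0-3 (w=3); MST = {0-3(w=3) 5-6(w=2)}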